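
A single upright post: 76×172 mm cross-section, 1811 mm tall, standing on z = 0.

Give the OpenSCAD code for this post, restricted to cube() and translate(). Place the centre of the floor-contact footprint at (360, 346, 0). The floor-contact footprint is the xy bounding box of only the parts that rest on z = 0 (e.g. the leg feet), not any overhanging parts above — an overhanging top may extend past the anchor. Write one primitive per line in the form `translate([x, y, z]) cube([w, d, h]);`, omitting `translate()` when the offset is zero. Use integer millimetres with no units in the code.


translate([322, 260, 0]) cube([76, 172, 1811]);


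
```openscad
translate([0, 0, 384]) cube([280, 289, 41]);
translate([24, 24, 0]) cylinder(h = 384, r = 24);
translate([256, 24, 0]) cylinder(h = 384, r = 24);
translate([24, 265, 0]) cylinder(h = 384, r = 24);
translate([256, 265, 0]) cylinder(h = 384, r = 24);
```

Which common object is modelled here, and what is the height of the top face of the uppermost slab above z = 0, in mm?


A stool. The seat height is 425 mm.

A 280×289×41 slab at z = 384 on four corner cylinders — a stool. The seat top is 384 + 41 = 425 mm.


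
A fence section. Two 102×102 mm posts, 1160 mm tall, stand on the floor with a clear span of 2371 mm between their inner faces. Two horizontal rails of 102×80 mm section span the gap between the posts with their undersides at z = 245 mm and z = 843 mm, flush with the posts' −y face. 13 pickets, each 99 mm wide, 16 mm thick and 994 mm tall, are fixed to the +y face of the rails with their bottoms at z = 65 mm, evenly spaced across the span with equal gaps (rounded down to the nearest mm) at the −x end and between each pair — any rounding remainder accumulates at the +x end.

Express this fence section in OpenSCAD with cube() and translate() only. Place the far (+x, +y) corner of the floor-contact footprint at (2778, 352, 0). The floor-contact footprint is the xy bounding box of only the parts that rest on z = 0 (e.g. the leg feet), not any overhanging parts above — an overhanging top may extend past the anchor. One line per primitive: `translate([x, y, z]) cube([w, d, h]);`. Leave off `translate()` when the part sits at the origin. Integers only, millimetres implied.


translate([203, 250, 0]) cube([102, 102, 1160]);
translate([2676, 250, 0]) cube([102, 102, 1160]);
translate([305, 250, 245]) cube([2371, 102, 80]);
translate([305, 250, 843]) cube([2371, 102, 80]);
translate([382, 352, 65]) cube([99, 16, 994]);
translate([558, 352, 65]) cube([99, 16, 994]);
translate([734, 352, 65]) cube([99, 16, 994]);
translate([910, 352, 65]) cube([99, 16, 994]);
translate([1086, 352, 65]) cube([99, 16, 994]);
translate([1262, 352, 65]) cube([99, 16, 994]);
translate([1438, 352, 65]) cube([99, 16, 994]);
translate([1614, 352, 65]) cube([99, 16, 994]);
translate([1790, 352, 65]) cube([99, 16, 994]);
translate([1966, 352, 65]) cube([99, 16, 994]);
translate([2142, 352, 65]) cube([99, 16, 994]);
translate([2318, 352, 65]) cube([99, 16, 994]);
translate([2494, 352, 65]) cube([99, 16, 994]);


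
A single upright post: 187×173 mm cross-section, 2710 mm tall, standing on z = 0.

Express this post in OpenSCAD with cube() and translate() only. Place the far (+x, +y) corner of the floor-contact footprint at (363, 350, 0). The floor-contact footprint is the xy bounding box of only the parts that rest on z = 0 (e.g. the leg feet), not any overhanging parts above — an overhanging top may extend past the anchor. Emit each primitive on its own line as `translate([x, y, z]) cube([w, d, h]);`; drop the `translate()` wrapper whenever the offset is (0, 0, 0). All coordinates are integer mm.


translate([176, 177, 0]) cube([187, 173, 2710]);


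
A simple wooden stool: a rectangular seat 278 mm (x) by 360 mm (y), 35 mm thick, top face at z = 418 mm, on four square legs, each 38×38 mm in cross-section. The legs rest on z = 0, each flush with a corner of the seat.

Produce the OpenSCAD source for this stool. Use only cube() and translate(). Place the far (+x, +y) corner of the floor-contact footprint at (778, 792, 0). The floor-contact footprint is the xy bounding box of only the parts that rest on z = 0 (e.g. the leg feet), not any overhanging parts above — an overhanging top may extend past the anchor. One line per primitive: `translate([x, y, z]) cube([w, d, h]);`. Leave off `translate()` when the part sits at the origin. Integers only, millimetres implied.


translate([500, 432, 383]) cube([278, 360, 35]);
translate([500, 432, 0]) cube([38, 38, 383]);
translate([740, 432, 0]) cube([38, 38, 383]);
translate([500, 754, 0]) cube([38, 38, 383]);
translate([740, 754, 0]) cube([38, 38, 383]);


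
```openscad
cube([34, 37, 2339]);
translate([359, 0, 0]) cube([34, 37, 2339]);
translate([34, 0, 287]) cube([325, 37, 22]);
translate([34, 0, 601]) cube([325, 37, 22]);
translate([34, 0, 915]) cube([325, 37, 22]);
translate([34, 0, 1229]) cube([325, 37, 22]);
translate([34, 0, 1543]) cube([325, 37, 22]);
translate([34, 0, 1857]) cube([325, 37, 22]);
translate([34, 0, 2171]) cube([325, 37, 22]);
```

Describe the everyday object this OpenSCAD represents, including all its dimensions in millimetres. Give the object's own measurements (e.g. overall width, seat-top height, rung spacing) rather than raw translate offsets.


A straight ladder. Two 34×37 mm vertical rails, 2339 mm tall, stand 393 mm apart (outside-to-outside) with their front faces coplanar on the −y side. 7 rungs, each 37 mm deep and 22 mm tall, span between the inner faces of the rails, front faces flush with the rails. The lowest rung's underside is at z = 287 mm and rungs are spaced 314 mm apart (underside to underside).


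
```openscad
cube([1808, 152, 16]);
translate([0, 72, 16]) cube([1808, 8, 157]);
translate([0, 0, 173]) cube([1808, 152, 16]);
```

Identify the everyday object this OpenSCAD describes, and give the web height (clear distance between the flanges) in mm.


An I-beam. The web height is 157 mm.

Two wide flanges with a thin centred web — an I-beam. Overall 189 mm minus two 16 mm flanges gives a web of 189 − 2·16 = 157 mm.


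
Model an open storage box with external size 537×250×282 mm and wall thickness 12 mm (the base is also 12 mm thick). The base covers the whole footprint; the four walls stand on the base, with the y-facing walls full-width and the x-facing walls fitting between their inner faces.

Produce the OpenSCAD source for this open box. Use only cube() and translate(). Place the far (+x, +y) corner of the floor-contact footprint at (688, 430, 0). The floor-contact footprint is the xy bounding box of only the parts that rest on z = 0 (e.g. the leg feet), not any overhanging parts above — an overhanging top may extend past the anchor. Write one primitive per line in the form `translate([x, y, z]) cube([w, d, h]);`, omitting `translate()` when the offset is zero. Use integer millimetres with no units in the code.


translate([151, 180, 0]) cube([537, 250, 12]);
translate([151, 180, 12]) cube([537, 12, 270]);
translate([151, 418, 12]) cube([537, 12, 270]);
translate([151, 192, 12]) cube([12, 226, 270]);
translate([676, 192, 12]) cube([12, 226, 270]);


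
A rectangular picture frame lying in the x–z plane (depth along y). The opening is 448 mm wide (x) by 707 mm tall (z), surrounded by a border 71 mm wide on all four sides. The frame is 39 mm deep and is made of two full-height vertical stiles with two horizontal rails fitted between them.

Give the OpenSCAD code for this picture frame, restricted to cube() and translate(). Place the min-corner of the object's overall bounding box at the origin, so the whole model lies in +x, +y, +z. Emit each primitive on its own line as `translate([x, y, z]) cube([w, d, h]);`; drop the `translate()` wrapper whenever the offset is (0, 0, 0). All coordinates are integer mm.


cube([71, 39, 849]);
translate([519, 0, 0]) cube([71, 39, 849]);
translate([71, 0, 0]) cube([448, 39, 71]);
translate([71, 0, 778]) cube([448, 39, 71]);


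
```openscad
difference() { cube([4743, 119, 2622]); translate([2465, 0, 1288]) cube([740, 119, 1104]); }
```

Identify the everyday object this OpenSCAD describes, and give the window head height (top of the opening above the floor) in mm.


A wall with a window opening. The window head height is 2392 mm.

A wall with a rectangular opening subtracted — a window. Sill at z = 1288, opening 1104 mm tall, so the head is at 1288 + 1104 = 2392 mm.


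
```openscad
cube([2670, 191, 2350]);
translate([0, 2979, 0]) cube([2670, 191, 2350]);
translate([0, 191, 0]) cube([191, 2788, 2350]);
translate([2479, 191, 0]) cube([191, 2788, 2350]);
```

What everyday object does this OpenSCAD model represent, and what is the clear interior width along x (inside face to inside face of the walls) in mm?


A house (or room) frame. The interior width is 2288 mm.

Four 2350 mm walls enclosing a rectangle with no floor or roof — a room or house frame. Outside width is 2670 mm and wall thickness is 191 mm, so the interior width is 2670 − 2 × 191 = 2288 mm.


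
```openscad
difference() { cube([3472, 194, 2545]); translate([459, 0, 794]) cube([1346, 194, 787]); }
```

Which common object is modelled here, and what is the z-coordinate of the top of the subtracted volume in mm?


A wall with a window opening. The window head height is 1581 mm.

A wall with a rectangular opening subtracted — a window. Sill at z = 794, opening 787 mm tall, so the head is at 794 + 787 = 1581 mm.


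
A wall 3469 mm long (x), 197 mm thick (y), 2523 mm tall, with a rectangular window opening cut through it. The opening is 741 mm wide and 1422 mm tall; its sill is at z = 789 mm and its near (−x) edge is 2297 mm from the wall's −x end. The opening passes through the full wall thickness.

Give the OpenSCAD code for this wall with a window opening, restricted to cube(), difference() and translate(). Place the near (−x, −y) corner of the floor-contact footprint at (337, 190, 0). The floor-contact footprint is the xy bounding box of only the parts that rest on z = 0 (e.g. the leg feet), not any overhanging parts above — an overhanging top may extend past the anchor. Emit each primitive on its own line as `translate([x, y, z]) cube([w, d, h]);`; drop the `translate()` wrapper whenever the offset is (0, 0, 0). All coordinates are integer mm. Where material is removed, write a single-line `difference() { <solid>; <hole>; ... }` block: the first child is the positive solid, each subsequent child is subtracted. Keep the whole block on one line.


difference() { translate([337, 190, 0]) cube([3469, 197, 2523]); translate([2634, 190, 789]) cube([741, 197, 1422]); }


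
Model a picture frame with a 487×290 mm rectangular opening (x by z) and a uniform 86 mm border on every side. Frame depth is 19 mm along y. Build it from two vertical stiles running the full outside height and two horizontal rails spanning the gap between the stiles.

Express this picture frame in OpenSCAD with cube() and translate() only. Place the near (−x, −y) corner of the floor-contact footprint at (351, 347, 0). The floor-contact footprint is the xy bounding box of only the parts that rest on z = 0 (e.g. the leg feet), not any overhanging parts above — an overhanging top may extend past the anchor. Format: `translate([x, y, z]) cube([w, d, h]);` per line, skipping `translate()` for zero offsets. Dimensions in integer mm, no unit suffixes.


translate([351, 347, 0]) cube([86, 19, 462]);
translate([924, 347, 0]) cube([86, 19, 462]);
translate([437, 347, 0]) cube([487, 19, 86]);
translate([437, 347, 376]) cube([487, 19, 86]);


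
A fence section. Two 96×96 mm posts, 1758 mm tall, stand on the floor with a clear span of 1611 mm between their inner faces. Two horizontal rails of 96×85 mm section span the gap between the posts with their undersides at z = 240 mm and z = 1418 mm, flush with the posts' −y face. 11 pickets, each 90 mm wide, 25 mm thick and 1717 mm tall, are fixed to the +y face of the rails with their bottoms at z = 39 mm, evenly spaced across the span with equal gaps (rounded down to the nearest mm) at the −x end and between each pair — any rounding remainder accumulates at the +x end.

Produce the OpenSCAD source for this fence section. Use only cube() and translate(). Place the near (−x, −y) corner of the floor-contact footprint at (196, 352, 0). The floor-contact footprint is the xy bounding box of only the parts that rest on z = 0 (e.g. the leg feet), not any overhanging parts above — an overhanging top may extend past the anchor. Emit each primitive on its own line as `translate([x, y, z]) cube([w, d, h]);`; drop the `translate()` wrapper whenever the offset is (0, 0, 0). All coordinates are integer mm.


translate([196, 352, 0]) cube([96, 96, 1758]);
translate([1903, 352, 0]) cube([96, 96, 1758]);
translate([292, 352, 240]) cube([1611, 96, 85]);
translate([292, 352, 1418]) cube([1611, 96, 85]);
translate([343, 448, 39]) cube([90, 25, 1717]);
translate([484, 448, 39]) cube([90, 25, 1717]);
translate([625, 448, 39]) cube([90, 25, 1717]);
translate([766, 448, 39]) cube([90, 25, 1717]);
translate([907, 448, 39]) cube([90, 25, 1717]);
translate([1048, 448, 39]) cube([90, 25, 1717]);
translate([1189, 448, 39]) cube([90, 25, 1717]);
translate([1330, 448, 39]) cube([90, 25, 1717]);
translate([1471, 448, 39]) cube([90, 25, 1717]);
translate([1612, 448, 39]) cube([90, 25, 1717]);
translate([1753, 448, 39]) cube([90, 25, 1717]);


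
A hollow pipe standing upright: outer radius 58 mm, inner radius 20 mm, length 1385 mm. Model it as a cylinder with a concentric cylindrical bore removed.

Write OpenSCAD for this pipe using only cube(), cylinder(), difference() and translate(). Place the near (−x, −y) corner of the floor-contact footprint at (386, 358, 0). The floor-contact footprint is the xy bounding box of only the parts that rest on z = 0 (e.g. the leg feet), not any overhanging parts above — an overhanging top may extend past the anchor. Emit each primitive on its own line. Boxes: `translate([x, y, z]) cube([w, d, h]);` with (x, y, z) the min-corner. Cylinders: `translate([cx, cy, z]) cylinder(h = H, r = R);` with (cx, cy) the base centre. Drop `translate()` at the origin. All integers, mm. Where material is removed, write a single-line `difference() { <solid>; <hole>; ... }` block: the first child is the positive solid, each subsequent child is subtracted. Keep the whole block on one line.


difference() { translate([444, 416, 0]) cylinder(h = 1385, r = 58); translate([444, 416, 0]) cylinder(h = 1385, r = 20); }


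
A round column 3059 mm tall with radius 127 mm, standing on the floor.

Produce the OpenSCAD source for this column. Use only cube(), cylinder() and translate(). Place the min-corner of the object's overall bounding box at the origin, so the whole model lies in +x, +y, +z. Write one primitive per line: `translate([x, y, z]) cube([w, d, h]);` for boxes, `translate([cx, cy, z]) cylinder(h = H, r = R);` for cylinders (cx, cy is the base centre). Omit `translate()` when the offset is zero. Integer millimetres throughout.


translate([127, 127, 0]) cylinder(h = 3059, r = 127);


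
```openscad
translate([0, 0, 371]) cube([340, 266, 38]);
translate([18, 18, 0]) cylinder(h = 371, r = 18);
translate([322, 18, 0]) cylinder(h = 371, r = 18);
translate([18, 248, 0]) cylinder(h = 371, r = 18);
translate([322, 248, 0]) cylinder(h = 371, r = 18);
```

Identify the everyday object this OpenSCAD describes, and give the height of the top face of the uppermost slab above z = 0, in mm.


A stool. The seat height is 409 mm.

A 340×266×38 slab at z = 371 on four corner cylinders — a stool. The seat top is 371 + 38 = 409 mm.


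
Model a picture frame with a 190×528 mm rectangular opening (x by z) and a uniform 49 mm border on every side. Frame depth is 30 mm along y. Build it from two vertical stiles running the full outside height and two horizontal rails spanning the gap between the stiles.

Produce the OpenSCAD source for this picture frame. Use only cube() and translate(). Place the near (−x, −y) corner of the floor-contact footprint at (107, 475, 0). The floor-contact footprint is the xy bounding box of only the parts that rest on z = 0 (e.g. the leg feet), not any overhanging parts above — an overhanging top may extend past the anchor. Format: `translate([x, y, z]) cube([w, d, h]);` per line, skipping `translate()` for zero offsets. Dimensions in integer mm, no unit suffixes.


translate([107, 475, 0]) cube([49, 30, 626]);
translate([346, 475, 0]) cube([49, 30, 626]);
translate([156, 475, 0]) cube([190, 30, 49]);
translate([156, 475, 577]) cube([190, 30, 49]);


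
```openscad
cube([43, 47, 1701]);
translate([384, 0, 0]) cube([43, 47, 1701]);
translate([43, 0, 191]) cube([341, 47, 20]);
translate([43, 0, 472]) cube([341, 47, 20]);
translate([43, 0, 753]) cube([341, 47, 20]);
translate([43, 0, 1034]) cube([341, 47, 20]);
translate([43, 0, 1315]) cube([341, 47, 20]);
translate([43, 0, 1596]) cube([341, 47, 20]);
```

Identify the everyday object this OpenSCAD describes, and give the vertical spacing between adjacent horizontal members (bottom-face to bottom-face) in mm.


A ladder. The rung spacing is 281 mm.

Two tall 43×47 posts with 6 short bars between them — a ladder. Adjacent rungs sit at z = 191 and z = 472, so the spacing is 472 − 191 = 281 mm.


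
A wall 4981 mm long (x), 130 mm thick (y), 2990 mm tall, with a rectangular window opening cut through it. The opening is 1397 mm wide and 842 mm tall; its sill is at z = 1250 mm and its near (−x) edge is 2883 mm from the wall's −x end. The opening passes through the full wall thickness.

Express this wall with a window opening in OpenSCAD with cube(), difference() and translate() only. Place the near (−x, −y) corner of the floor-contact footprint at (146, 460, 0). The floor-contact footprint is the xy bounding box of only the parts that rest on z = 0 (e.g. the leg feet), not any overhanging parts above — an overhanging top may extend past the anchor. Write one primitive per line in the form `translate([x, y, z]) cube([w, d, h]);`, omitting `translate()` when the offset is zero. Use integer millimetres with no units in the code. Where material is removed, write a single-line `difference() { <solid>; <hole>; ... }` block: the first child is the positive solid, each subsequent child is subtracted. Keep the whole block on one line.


difference() { translate([146, 460, 0]) cube([4981, 130, 2990]); translate([3029, 460, 1250]) cube([1397, 130, 842]); }


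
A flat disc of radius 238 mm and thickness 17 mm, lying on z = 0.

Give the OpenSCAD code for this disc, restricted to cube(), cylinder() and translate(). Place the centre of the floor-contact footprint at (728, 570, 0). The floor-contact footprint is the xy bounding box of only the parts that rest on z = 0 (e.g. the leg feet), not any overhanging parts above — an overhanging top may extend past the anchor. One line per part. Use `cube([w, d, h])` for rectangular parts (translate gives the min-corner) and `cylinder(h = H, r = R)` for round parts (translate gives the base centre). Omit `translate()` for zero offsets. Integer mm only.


translate([728, 570, 0]) cylinder(h = 17, r = 238);


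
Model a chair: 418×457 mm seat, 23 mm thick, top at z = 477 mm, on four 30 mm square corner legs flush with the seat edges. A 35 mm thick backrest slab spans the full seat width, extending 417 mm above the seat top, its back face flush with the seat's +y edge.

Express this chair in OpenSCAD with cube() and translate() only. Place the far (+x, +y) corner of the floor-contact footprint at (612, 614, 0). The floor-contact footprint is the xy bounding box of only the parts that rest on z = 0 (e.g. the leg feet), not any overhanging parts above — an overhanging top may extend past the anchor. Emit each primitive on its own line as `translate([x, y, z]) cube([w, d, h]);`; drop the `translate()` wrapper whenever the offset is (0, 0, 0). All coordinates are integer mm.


// leg_h = 477 - 23 = 454
translate([194, 157, 454]) cube([418, 457, 23]);
translate([194, 157, 0]) cube([30, 30, 454]);
translate([582, 157, 0]) cube([30, 30, 454]);
translate([194, 584, 0]) cube([30, 30, 454]);
translate([582, 584, 0]) cube([30, 30, 454]);
translate([194, 579, 477]) cube([418, 35, 417]);


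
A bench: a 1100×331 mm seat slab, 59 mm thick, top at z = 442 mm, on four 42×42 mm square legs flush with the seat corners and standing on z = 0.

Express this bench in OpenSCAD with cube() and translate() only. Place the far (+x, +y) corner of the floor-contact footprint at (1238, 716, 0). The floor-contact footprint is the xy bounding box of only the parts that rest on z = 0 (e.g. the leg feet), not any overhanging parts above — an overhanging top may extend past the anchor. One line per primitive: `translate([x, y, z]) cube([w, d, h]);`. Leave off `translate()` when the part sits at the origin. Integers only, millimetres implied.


// leg_h = 442 − 59 = 383
translate([138, 385, 383]) cube([1100, 331, 59]);
translate([138, 385, 0]) cube([42, 42, 383]);
translate([138, 674, 0]) cube([42, 42, 383]);
translate([1196, 385, 0]) cube([42, 42, 383]);
translate([1196, 674, 0]) cube([42, 42, 383]);


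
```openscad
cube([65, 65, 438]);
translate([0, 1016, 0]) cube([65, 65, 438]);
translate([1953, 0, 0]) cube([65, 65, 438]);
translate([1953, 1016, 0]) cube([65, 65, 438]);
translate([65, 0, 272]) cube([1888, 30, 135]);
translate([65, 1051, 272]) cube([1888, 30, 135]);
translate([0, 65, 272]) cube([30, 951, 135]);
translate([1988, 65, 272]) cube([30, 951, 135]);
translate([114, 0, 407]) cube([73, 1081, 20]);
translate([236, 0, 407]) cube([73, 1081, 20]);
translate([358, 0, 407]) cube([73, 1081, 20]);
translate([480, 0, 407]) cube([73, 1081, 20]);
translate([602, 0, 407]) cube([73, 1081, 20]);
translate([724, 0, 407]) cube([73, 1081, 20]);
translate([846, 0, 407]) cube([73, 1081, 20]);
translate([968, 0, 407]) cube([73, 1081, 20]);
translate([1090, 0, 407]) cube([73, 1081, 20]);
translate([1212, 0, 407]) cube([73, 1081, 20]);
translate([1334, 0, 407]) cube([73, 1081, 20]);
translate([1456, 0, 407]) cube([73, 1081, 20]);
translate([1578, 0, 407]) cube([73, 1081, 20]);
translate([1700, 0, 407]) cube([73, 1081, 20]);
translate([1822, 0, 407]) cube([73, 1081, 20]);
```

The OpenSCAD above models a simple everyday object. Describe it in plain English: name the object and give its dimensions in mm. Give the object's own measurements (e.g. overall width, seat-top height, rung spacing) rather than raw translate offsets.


A bed frame 2018 mm long (x) by 1081 mm wide (y). Four 65×65 mm corner posts, 438 mm tall, at the corners of the footprint. Four rails of 30 mm thickness and 135 mm height run between adjacent posts with their undersides at z = 272 mm, their outer faces flush with the outside of the frame (the two x-running rails run between the posts' inner faces; the two y-running rails run between the posts' inner faces). 15 slats, each 73 mm wide (x) and 20 mm thick, lie across the top of the two x-running rails, running the full 1081 mm width of the frame in y; along x they sit between the end posts with a 49 mm gap after the −x posts and between neighbouring slats, leaving 58 mm before the +x posts.


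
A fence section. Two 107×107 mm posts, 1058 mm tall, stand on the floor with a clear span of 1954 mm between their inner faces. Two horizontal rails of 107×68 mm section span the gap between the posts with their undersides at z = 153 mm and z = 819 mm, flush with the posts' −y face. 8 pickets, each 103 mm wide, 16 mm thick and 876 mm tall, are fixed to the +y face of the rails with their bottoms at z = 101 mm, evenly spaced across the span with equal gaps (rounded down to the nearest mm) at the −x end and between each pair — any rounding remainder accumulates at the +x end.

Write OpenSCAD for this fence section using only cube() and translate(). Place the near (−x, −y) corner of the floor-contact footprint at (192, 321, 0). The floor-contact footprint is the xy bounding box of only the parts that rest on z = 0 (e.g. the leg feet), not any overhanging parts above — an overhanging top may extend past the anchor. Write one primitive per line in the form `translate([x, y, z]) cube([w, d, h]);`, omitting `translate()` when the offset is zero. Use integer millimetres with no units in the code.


translate([192, 321, 0]) cube([107, 107, 1058]);
translate([2253, 321, 0]) cube([107, 107, 1058]);
translate([299, 321, 153]) cube([1954, 107, 68]);
translate([299, 321, 819]) cube([1954, 107, 68]);
translate([424, 428, 101]) cube([103, 16, 876]);
translate([652, 428, 101]) cube([103, 16, 876]);
translate([880, 428, 101]) cube([103, 16, 876]);
translate([1108, 428, 101]) cube([103, 16, 876]);
translate([1336, 428, 101]) cube([103, 16, 876]);
translate([1564, 428, 101]) cube([103, 16, 876]);
translate([1792, 428, 101]) cube([103, 16, 876]);
translate([2020, 428, 101]) cube([103, 16, 876]);


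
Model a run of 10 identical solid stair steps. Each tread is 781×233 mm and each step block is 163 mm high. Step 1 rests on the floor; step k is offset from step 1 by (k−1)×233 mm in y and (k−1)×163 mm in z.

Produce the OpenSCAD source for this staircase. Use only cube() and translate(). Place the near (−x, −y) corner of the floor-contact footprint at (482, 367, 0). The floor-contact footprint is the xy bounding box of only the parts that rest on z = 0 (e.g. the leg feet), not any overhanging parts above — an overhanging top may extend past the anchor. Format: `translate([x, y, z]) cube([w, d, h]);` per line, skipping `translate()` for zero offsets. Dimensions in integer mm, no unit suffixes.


translate([482, 367, 0]) cube([781, 233, 163]);
translate([482, 600, 163]) cube([781, 233, 163]);
translate([482, 833, 326]) cube([781, 233, 163]);
translate([482, 1066, 489]) cube([781, 233, 163]);
translate([482, 1299, 652]) cube([781, 233, 163]);
translate([482, 1532, 815]) cube([781, 233, 163]);
translate([482, 1765, 978]) cube([781, 233, 163]);
translate([482, 1998, 1141]) cube([781, 233, 163]);
translate([482, 2231, 1304]) cube([781, 233, 163]);
translate([482, 2464, 1467]) cube([781, 233, 163]);


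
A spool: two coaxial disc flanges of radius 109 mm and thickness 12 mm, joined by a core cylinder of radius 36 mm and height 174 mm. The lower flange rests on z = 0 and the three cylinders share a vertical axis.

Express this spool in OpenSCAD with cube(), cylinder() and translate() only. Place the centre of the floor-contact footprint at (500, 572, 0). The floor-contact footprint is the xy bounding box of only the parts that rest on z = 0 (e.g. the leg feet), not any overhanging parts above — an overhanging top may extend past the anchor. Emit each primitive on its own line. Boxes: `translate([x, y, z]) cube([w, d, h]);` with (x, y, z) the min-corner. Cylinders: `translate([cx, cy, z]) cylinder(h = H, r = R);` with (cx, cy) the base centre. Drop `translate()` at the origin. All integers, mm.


translate([500, 572, 0]) cylinder(h = 12, r = 109);
translate([500, 572, 12]) cylinder(h = 174, r = 36);
translate([500, 572, 186]) cylinder(h = 12, r = 109);


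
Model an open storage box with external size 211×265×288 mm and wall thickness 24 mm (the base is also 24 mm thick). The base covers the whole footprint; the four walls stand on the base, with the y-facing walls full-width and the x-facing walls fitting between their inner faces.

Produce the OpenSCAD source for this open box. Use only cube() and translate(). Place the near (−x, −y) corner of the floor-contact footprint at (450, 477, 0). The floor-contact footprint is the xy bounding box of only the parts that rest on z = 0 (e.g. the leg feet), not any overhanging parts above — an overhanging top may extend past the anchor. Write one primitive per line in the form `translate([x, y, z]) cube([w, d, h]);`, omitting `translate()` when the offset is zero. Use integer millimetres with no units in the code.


translate([450, 477, 0]) cube([211, 265, 24]);
translate([450, 477, 24]) cube([211, 24, 264]);
translate([450, 718, 24]) cube([211, 24, 264]);
translate([450, 501, 24]) cube([24, 217, 264]);
translate([637, 501, 24]) cube([24, 217, 264]);


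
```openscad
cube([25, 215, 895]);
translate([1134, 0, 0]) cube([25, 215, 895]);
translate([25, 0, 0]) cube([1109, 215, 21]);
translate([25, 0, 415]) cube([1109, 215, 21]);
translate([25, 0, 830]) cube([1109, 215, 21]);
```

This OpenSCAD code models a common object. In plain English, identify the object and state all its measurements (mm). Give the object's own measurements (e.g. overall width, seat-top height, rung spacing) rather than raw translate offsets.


An open bookshelf. Two side panels, each 25 mm thick, 215 mm deep and 895 mm tall, stand 1159 mm apart (outside-to-outside). Between them sit 3 shelves, each 21 mm thick and 215 mm deep, spanning the full gap between the sides. The bottom shelf rests on the floor (its underside at z = 0) and the clear gap between one shelf's top and the next shelf's underside is 394 mm.


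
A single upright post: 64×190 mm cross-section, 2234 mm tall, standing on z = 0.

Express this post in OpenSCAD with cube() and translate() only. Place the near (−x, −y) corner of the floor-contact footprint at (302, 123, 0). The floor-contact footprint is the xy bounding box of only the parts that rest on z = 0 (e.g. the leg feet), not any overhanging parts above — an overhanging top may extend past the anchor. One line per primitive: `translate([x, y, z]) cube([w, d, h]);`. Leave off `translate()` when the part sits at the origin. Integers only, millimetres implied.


translate([302, 123, 0]) cube([64, 190, 2234]);


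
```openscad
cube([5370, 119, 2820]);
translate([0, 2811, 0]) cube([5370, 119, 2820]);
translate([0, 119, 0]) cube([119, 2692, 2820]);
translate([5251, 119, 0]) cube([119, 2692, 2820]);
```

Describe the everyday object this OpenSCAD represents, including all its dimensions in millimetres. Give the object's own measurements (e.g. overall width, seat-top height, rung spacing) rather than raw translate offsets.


The wall frame of a small rectangular building: four walls, each 2820 mm tall and 119 mm thick, enclosing a footprint 5370 mm (x) by 2930 mm (y) outside-to-outside, with no floor or roof. The front and back walls (the −y and +y sides) span the full width; the two side walls fit between them.


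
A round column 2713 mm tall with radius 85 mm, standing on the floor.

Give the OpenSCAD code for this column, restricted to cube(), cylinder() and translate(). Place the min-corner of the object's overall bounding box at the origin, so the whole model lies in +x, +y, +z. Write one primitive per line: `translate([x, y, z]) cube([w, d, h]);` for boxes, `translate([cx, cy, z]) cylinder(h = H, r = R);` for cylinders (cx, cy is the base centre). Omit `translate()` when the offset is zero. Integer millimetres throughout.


translate([85, 85, 0]) cylinder(h = 2713, r = 85);


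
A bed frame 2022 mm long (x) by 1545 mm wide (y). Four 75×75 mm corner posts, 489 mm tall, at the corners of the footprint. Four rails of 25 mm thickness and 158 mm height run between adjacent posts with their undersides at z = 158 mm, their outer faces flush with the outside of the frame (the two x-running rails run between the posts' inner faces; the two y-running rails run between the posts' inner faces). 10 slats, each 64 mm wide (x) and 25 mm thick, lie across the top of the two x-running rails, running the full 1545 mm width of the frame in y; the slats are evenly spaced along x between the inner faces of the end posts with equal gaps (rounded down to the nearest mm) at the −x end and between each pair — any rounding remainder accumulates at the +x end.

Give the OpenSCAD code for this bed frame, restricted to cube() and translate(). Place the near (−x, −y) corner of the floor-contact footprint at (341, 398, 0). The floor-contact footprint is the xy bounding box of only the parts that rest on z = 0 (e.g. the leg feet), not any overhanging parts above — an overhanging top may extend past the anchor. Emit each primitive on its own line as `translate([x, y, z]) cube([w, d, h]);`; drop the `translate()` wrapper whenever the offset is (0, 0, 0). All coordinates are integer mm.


translate([341, 398, 0]) cube([75, 75, 489]);
translate([341, 1868, 0]) cube([75, 75, 489]);
translate([2288, 398, 0]) cube([75, 75, 489]);
translate([2288, 1868, 0]) cube([75, 75, 489]);
translate([416, 398, 158]) cube([1872, 25, 158]);
translate([416, 1918, 158]) cube([1872, 25, 158]);
translate([341, 473, 158]) cube([25, 1395, 158]);
translate([2338, 473, 158]) cube([25, 1395, 158]);
translate([528, 398, 316]) cube([64, 1545, 25]);
translate([704, 398, 316]) cube([64, 1545, 25]);
translate([880, 398, 316]) cube([64, 1545, 25]);
translate([1056, 398, 316]) cube([64, 1545, 25]);
translate([1232, 398, 316]) cube([64, 1545, 25]);
translate([1408, 398, 316]) cube([64, 1545, 25]);
translate([1584, 398, 316]) cube([64, 1545, 25]);
translate([1760, 398, 316]) cube([64, 1545, 25]);
translate([1936, 398, 316]) cube([64, 1545, 25]);
translate([2112, 398, 316]) cube([64, 1545, 25]);


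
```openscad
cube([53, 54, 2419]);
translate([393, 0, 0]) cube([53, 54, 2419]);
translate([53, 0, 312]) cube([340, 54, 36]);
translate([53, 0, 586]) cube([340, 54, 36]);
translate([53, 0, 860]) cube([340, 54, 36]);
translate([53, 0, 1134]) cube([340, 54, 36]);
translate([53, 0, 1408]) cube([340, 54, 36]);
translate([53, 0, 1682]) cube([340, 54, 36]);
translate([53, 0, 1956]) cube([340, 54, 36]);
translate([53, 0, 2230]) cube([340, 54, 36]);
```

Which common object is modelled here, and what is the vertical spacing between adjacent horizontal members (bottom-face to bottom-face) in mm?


A ladder. The rung spacing is 274 mm.

Two tall 53×54 posts with 8 short bars between them — a ladder. Adjacent rungs sit at z = 312 and z = 586, so the spacing is 586 − 312 = 274 mm.


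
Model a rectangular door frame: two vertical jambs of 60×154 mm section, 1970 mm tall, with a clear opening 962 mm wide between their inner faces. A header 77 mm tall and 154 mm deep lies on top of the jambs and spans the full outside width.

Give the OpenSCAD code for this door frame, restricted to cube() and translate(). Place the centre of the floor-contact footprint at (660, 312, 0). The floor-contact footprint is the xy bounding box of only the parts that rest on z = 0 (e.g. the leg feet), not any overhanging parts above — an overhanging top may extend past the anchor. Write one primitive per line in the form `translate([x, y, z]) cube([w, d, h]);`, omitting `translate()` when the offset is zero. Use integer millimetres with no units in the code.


translate([119, 235, 0]) cube([60, 154, 1970]);
translate([1141, 235, 0]) cube([60, 154, 1970]);
translate([119, 235, 1970]) cube([1082, 154, 77]);


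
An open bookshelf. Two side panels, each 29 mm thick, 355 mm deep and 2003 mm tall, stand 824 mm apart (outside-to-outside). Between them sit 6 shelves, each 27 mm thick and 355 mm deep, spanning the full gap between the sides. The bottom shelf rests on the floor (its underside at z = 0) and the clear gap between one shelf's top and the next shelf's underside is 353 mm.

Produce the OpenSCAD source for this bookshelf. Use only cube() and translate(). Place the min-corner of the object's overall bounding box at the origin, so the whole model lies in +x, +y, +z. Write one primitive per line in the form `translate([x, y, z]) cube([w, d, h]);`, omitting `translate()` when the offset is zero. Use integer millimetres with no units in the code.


cube([29, 355, 2003]);
translate([795, 0, 0]) cube([29, 355, 2003]);
translate([29, 0, 0]) cube([766, 355, 27]);
translate([29, 0, 380]) cube([766, 355, 27]);
translate([29, 0, 760]) cube([766, 355, 27]);
translate([29, 0, 1140]) cube([766, 355, 27]);
translate([29, 0, 1520]) cube([766, 355, 27]);
translate([29, 0, 1900]) cube([766, 355, 27]);


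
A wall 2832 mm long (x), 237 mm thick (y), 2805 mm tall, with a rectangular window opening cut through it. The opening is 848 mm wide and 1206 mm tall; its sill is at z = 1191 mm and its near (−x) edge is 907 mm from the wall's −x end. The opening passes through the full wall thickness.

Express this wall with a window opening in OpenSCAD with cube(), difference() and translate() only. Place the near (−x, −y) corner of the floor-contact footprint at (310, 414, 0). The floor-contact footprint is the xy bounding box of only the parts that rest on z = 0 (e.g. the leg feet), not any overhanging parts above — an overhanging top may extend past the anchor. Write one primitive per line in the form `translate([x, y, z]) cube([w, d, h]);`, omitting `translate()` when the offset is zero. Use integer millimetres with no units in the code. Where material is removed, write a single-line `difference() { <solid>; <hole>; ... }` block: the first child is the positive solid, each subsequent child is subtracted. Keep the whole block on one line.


difference() { translate([310, 414, 0]) cube([2832, 237, 2805]); translate([1217, 414, 1191]) cube([848, 237, 1206]); }


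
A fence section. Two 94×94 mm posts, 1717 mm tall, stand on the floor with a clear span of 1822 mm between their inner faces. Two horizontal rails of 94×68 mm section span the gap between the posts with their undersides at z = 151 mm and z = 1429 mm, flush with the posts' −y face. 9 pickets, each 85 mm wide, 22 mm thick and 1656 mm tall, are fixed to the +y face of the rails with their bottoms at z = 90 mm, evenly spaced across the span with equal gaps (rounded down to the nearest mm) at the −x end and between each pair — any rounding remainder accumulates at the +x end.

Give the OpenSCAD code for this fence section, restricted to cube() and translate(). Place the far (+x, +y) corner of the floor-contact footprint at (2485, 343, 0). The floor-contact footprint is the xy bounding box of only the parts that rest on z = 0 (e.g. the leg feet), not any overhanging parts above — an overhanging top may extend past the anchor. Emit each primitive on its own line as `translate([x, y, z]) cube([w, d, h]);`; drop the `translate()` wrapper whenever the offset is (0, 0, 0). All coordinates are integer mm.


translate([475, 249, 0]) cube([94, 94, 1717]);
translate([2391, 249, 0]) cube([94, 94, 1717]);
translate([569, 249, 151]) cube([1822, 94, 68]);
translate([569, 249, 1429]) cube([1822, 94, 68]);
translate([674, 343, 90]) cube([85, 22, 1656]);
translate([864, 343, 90]) cube([85, 22, 1656]);
translate([1054, 343, 90]) cube([85, 22, 1656]);
translate([1244, 343, 90]) cube([85, 22, 1656]);
translate([1434, 343, 90]) cube([85, 22, 1656]);
translate([1624, 343, 90]) cube([85, 22, 1656]);
translate([1814, 343, 90]) cube([85, 22, 1656]);
translate([2004, 343, 90]) cube([85, 22, 1656]);
translate([2194, 343, 90]) cube([85, 22, 1656]);


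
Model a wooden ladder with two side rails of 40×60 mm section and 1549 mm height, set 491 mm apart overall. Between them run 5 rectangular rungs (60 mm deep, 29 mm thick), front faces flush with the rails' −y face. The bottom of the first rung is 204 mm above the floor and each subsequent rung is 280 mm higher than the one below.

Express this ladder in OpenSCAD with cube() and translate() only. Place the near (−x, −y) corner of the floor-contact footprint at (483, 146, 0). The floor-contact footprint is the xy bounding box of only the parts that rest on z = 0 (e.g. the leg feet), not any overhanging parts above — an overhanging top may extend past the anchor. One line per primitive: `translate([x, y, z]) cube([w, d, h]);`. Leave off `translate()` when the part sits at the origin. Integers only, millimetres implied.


translate([483, 146, 0]) cube([40, 60, 1549]);
translate([934, 146, 0]) cube([40, 60, 1549]);
translate([523, 146, 204]) cube([411, 60, 29]);
translate([523, 146, 484]) cube([411, 60, 29]);
translate([523, 146, 764]) cube([411, 60, 29]);
translate([523, 146, 1044]) cube([411, 60, 29]);
translate([523, 146, 1324]) cube([411, 60, 29]);


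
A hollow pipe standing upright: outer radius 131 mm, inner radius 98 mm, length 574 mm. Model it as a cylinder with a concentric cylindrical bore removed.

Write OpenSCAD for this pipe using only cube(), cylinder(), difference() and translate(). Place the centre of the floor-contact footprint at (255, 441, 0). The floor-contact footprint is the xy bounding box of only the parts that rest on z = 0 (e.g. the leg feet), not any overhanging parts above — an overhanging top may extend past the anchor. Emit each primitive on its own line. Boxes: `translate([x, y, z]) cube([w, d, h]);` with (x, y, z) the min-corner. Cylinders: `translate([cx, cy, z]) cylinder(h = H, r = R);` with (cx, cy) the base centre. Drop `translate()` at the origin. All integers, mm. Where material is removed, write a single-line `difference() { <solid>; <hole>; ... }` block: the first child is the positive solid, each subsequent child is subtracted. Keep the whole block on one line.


difference() { translate([255, 441, 0]) cylinder(h = 574, r = 131); translate([255, 441, 0]) cylinder(h = 574, r = 98); }
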